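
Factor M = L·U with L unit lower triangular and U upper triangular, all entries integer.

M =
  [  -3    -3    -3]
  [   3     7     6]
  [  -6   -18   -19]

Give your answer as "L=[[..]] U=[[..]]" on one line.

  r1 -= -1·r0 → [0,4,3]
  r2 -= 2·r0 → [0,-12,-13]
  r2 -= -3·r1 → [0,0,-4]

L=[[1,0,0],[-1,1,0],[2,-3,1]] U=[[-3,-3,-3],[0,4,3],[0,0,-4]]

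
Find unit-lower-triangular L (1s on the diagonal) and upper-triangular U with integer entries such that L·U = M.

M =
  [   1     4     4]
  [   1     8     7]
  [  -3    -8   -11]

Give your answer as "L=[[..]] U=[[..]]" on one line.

  r1 -= 1·r0 → [0,4,3]
  r2 -= -3·r0 → [0,4,1]
  r2 -= 1·r1 → [0,0,-2]

L=[[1,0,0],[1,1,0],[-3,1,1]] U=[[1,4,4],[0,4,3],[0,0,-2]]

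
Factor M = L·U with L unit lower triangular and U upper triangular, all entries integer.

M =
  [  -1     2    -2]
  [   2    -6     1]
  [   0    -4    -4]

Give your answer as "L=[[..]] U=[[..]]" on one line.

L=[[1,0,0],[-2,1,0],[0,2,1]] U=[[-1,2,-2],[0,-2,-3],[0,0,2]]

  r1 -= -2·r0 → [0,-2,-3]
  r2 -= 0·r0 → [0,-4,-4]
  r2 -= 2·r1 → [0,0,2]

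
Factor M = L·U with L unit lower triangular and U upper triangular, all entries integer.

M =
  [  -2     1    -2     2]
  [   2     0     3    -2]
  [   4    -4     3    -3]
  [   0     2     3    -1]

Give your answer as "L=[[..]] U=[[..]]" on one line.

  row1 -= -1·row0 → [0,1,1,0]
  row2 -= -2·row0 → [0,-2,-1,1]
  row3 -= 0·row0 → [0,2,3,-1]
  row2 -= -2·row1 → [0,0,1,1]
  row3 -= 2·row1 → [0,0,1,-1]
  row3 -= 1·row2 → [0,0,0,-2]

L=[[1,0,0,0],[-1,1,0,0],[-2,-2,1,0],[0,2,1,1]] U=[[-2,1,-2,2],[0,1,1,0],[0,0,1,1],[0,0,0,-2]]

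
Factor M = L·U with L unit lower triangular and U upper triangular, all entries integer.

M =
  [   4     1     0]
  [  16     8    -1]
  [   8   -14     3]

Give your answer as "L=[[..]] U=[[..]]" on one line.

  row1 -= 4·row0 → [0,4,-1]
  row2 -= 2·row0 → [0,-16,3]
  row2 -= -4·row1 → [0,0,-1]

L=[[1,0,0],[4,1,0],[2,-4,1]] U=[[4,1,0],[0,4,-1],[0,0,-1]]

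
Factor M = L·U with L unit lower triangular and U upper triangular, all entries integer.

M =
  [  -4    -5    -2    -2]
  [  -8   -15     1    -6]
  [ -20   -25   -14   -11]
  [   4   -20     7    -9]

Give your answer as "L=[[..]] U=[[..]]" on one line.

  r1 -= 2·r0 → [0,-5,5,-2]
  r2 -= 5·r0 → [0,0,-4,-1]
  r3 -= -1·r0 → [0,-25,5,-11]
  r2 -= 0·r1 → [0,0,-4,-1]
  r3 -= 5·r1 → [0,0,-20,-1]
  r3 -= 5·r2 → [0,0,0,4]

L=[[1,0,0,0],[2,1,0,0],[5,0,1,0],[-1,5,5,1]] U=[[-4,-5,-2,-2],[0,-5,5,-2],[0,0,-4,-1],[0,0,0,4]]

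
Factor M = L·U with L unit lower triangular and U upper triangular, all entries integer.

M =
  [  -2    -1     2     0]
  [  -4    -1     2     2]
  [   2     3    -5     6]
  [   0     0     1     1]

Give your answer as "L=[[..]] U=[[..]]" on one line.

  row1 -= 2·row0 → [0,1,-2,2]
  row2 -= -1·row0 → [0,2,-3,6]
  row3 -= 0·row0 → [0,0,1,1]
  row2 -= 2·row1 → [0,0,1,2]
  row3 -= 0·row1 → [0,0,1,1]
  row3 -= 1·row2 → [0,0,0,-1]

L=[[1,0,0,0],[2,1,0,0],[-1,2,1,0],[0,0,1,1]] U=[[-2,-1,2,0],[0,1,-2,2],[0,0,1,2],[0,0,0,-1]]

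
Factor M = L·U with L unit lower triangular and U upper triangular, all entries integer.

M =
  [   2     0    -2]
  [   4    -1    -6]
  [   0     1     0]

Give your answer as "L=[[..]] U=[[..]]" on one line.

L=[[1,0,0],[2,1,0],[0,-1,1]] U=[[2,0,-2],[0,-1,-2],[0,0,-2]]

  r1 -= 2·r0 → [0,-1,-2]
  r2 -= 0·r0 → [0,1,0]
  r2 -= -1·r1 → [0,0,-2]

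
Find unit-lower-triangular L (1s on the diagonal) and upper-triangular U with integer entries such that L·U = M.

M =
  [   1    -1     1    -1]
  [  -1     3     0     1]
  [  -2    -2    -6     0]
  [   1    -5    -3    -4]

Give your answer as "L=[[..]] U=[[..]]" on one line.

  R1 -= -1·R0 → [0,2,1,0]
  R2 -= -2·R0 → [0,-4,-4,-2]
  R3 -= 1·R0 → [0,-4,-4,-3]
  R2 -= -2·R1 → [0,0,-2,-2]
  R3 -= -2·R1 → [0,0,-2,-3]
  R3 -= 1·R2 → [0,0,0,-1]

L=[[1,0,0,0],[-1,1,0,0],[-2,-2,1,0],[1,-2,1,1]] U=[[1,-1,1,-1],[0,2,1,0],[0,0,-2,-2],[0,0,0,-1]]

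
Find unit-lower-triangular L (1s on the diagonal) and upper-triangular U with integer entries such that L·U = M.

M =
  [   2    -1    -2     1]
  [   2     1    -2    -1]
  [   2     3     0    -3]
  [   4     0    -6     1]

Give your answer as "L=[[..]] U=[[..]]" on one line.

L=[[1,0,0,0],[1,1,0,0],[1,2,1,0],[2,1,-1,1]] U=[[2,-1,-2,1],[0,2,0,-2],[0,0,2,0],[0,0,0,1]]

  R1 -= 1·R0 → [0,2,0,-2]
  R2 -= 1·R0 → [0,4,2,-4]
  R3 -= 2·R0 → [0,2,-2,-1]
  R2 -= 2·R1 → [0,0,2,0]
  R3 -= 1·R1 → [0,0,-2,1]
  R3 -= -1·R2 → [0,0,0,1]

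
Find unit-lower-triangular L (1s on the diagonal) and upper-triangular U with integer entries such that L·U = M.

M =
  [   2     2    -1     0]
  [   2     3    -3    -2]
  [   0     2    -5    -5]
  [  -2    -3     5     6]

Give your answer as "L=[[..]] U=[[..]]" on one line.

  r1 -= 1·r0 → [0,1,-2,-2]
  r2 -= 0·r0 → [0,2,-5,-5]
  r3 -= -1·r0 → [0,-1,4,6]
  r2 -= 2·r1 → [0,0,-1,-1]
  r3 -= -1·r1 → [0,0,2,4]
  r3 -= -2·r2 → [0,0,0,2]

L=[[1,0,0,0],[1,1,0,0],[0,2,1,0],[-1,-1,-2,1]] U=[[2,2,-1,0],[0,1,-2,-2],[0,0,-1,-1],[0,0,0,2]]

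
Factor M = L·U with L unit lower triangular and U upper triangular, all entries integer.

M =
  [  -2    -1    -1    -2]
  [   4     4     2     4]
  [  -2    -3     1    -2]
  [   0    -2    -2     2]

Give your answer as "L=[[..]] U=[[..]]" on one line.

  r1 -= -2·r0 → [0,2,0,0]
  r2 -= 1·r0 → [0,-2,2,0]
  r3 -= 0·r0 → [0,-2,-2,2]
  r2 -= -1·r1 → [0,0,2,0]
  r3 -= -1·r1 → [0,0,-2,2]
  r3 -= -1·r2 → [0,0,0,2]

L=[[1,0,0,0],[-2,1,0,0],[1,-1,1,0],[0,-1,-1,1]] U=[[-2,-1,-1,-2],[0,2,0,0],[0,0,2,0],[0,0,0,2]]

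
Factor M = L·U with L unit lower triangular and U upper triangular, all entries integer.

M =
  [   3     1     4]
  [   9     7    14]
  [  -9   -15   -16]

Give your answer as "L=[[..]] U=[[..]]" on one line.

L=[[1,0,0],[3,1,0],[-3,-3,1]] U=[[3,1,4],[0,4,2],[0,0,2]]

  R1 -= 3·R0 → [0,4,2]
  R2 -= -3·R0 → [0,-12,-4]
  R2 -= -3·R1 → [0,0,2]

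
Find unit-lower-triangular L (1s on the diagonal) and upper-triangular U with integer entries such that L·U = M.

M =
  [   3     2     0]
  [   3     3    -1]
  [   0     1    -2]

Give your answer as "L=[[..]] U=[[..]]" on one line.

  r1 -= 1·r0 → [0,1,-1]
  r2 -= 0·r0 → [0,1,-2]
  r2 -= 1·r1 → [0,0,-1]

L=[[1,0,0],[1,1,0],[0,1,1]] U=[[3,2,0],[0,1,-1],[0,0,-1]]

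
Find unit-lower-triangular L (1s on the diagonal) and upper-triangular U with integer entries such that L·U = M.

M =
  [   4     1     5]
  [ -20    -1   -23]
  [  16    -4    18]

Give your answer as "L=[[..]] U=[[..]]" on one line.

  row1 -= -5·row0 → [0,4,2]
  row2 -= 4·row0 → [0,-8,-2]
  row2 -= -2·row1 → [0,0,2]

L=[[1,0,0],[-5,1,0],[4,-2,1]] U=[[4,1,5],[0,4,2],[0,0,2]]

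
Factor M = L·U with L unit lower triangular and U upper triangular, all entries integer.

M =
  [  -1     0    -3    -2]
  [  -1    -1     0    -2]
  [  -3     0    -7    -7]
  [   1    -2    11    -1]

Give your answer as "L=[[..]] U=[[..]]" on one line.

L=[[1,0,0,0],[1,1,0,0],[3,0,1,0],[-1,2,1,1]] U=[[-1,0,-3,-2],[0,-1,3,0],[0,0,2,-1],[0,0,0,-2]]

  row1 -= 1·row0 → [0,-1,3,0]
  row2 -= 3·row0 → [0,0,2,-1]
  row3 -= -1·row0 → [0,-2,8,-3]
  row2 -= 0·row1 → [0,0,2,-1]
  row3 -= 2·row1 → [0,0,2,-3]
  row3 -= 1·row2 → [0,0,0,-2]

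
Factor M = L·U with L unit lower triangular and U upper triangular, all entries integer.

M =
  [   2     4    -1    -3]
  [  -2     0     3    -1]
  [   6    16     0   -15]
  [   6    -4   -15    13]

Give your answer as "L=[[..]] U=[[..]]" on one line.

  r1 -= -1·r0 → [0,4,2,-4]
  r2 -= 3·r0 → [0,4,3,-6]
  r3 -= 3·r0 → [0,-16,-12,22]
  r2 -= 1·r1 → [0,0,1,-2]
  r3 -= -4·r1 → [0,0,-4,6]
  r3 -= -4·r2 → [0,0,0,-2]

L=[[1,0,0,0],[-1,1,0,0],[3,1,1,0],[3,-4,-4,1]] U=[[2,4,-1,-3],[0,4,2,-4],[0,0,1,-2],[0,0,0,-2]]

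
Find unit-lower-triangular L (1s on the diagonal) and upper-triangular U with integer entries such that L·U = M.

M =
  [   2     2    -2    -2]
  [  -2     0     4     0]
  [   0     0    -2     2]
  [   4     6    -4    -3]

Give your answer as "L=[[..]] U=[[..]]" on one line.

L=[[1,0,0,0],[-1,1,0,0],[0,0,1,0],[2,1,1,1]] U=[[2,2,-2,-2],[0,2,2,-2],[0,0,-2,2],[0,0,0,1]]

  row1 -= -1·row0 → [0,2,2,-2]
  row2 -= 0·row0 → [0,0,-2,2]
  row3 -= 2·row0 → [0,2,0,1]
  row2 -= 0·row1 → [0,0,-2,2]
  row3 -= 1·row1 → [0,0,-2,3]
  row3 -= 1·row2 → [0,0,0,1]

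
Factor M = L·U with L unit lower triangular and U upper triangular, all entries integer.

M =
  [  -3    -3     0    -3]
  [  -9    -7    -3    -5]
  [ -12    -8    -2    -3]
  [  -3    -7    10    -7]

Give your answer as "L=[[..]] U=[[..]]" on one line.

L=[[1,0,0,0],[3,1,0,0],[4,2,1,0],[1,-2,1,1]] U=[[-3,-3,0,-3],[0,2,-3,4],[0,0,4,1],[0,0,0,3]]

  R1 -= 3·R0 → [0,2,-3,4]
  R2 -= 4·R0 → [0,4,-2,9]
  R3 -= 1·R0 → [0,-4,10,-4]
  R2 -= 2·R1 → [0,0,4,1]
  R3 -= -2·R1 → [0,0,4,4]
  R3 -= 1·R2 → [0,0,0,3]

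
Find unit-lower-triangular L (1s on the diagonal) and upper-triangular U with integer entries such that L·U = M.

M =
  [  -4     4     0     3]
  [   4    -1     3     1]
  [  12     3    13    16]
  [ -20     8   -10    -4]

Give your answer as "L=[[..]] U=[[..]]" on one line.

  R1 -= -1·R0 → [0,3,3,4]
  R2 -= -3·R0 → [0,15,13,25]
  R3 -= 5·R0 → [0,-12,-10,-19]
  R2 -= 5·R1 → [0,0,-2,5]
  R3 -= -4·R1 → [0,0,2,-3]
  R3 -= -1·R2 → [0,0,0,2]

L=[[1,0,0,0],[-1,1,0,0],[-3,5,1,0],[5,-4,-1,1]] U=[[-4,4,0,3],[0,3,3,4],[0,0,-2,5],[0,0,0,2]]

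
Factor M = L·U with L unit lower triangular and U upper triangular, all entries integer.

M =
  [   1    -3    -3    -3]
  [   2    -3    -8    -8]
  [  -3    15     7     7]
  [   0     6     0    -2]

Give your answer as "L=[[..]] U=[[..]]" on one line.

L=[[1,0,0,0],[2,1,0,0],[-3,2,1,0],[0,2,2,1]] U=[[1,-3,-3,-3],[0,3,-2,-2],[0,0,2,2],[0,0,0,-2]]

  R1 -= 2·R0 → [0,3,-2,-2]
  R2 -= -3·R0 → [0,6,-2,-2]
  R3 -= 0·R0 → [0,6,0,-2]
  R2 -= 2·R1 → [0,0,2,2]
  R3 -= 2·R1 → [0,0,4,2]
  R3 -= 2·R2 → [0,0,0,-2]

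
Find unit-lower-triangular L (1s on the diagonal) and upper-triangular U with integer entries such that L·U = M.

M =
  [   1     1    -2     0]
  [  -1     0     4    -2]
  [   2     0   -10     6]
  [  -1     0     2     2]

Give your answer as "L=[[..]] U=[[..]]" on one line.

L=[[1,0,0,0],[-1,1,0,0],[2,-2,1,0],[-1,1,1,1]] U=[[1,1,-2,0],[0,1,2,-2],[0,0,-2,2],[0,0,0,2]]

  row1 -= -1·row0 → [0,1,2,-2]
  row2 -= 2·row0 → [0,-2,-6,6]
  row3 -= -1·row0 → [0,1,0,2]
  row2 -= -2·row1 → [0,0,-2,2]
  row3 -= 1·row1 → [0,0,-2,4]
  row3 -= 1·row2 → [0,0,0,2]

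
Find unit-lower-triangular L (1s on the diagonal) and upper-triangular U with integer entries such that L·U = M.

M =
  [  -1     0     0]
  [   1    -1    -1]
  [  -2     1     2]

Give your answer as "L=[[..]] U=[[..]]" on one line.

  r1 -= -1·r0 → [0,-1,-1]
  r2 -= 2·r0 → [0,1,2]
  r2 -= -1·r1 → [0,0,1]

L=[[1,0,0],[-1,1,0],[2,-1,1]] U=[[-1,0,0],[0,-1,-1],[0,0,1]]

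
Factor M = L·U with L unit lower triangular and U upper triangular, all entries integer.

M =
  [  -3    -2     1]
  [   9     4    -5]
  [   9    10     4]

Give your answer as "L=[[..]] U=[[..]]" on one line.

L=[[1,0,0],[-3,1,0],[-3,-2,1]] U=[[-3,-2,1],[0,-2,-2],[0,0,3]]

  r1 -= -3·r0 → [0,-2,-2]
  r2 -= -3·r0 → [0,4,7]
  r2 -= -2·r1 → [0,0,3]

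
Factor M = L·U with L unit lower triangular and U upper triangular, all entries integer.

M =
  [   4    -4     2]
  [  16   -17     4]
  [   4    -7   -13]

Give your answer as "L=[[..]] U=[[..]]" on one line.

  row1 -= 4·row0 → [0,-1,-4]
  row2 -= 1·row0 → [0,-3,-15]
  row2 -= 3·row1 → [0,0,-3]

L=[[1,0,0],[4,1,0],[1,3,1]] U=[[4,-4,2],[0,-1,-4],[0,0,-3]]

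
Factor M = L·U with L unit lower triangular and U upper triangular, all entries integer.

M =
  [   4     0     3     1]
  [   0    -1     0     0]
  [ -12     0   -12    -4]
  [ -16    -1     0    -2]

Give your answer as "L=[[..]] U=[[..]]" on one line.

L=[[1,0,0,0],[0,1,0,0],[-3,0,1,0],[-4,1,-4,1]] U=[[4,0,3,1],[0,-1,0,0],[0,0,-3,-1],[0,0,0,-2]]

  R1 -= 0·R0 → [0,-1,0,0]
  R2 -= -3·R0 → [0,0,-3,-1]
  R3 -= -4·R0 → [0,-1,12,2]
  R2 -= 0·R1 → [0,0,-3,-1]
  R3 -= 1·R1 → [0,0,12,2]
  R3 -= -4·R2 → [0,0,0,-2]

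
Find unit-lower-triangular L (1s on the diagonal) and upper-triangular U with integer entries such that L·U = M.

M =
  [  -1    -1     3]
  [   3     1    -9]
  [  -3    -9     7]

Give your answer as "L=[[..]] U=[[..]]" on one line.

  row1 -= -3·row0 → [0,-2,0]
  row2 -= 3·row0 → [0,-6,-2]
  row2 -= 3·row1 → [0,0,-2]

L=[[1,0,0],[-3,1,0],[3,3,1]] U=[[-1,-1,3],[0,-2,0],[0,0,-2]]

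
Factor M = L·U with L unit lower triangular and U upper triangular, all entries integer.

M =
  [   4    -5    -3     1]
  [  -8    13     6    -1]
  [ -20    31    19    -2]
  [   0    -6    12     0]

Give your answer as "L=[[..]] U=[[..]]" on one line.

  R1 -= -2·R0 → [0,3,0,1]
  R2 -= -5·R0 → [0,6,4,3]
  R3 -= 0·R0 → [0,-6,12,0]
  R2 -= 2·R1 → [0,0,4,1]
  R3 -= -2·R1 → [0,0,12,2]
  R3 -= 3·R2 → [0,0,0,-1]

L=[[1,0,0,0],[-2,1,0,0],[-5,2,1,0],[0,-2,3,1]] U=[[4,-5,-3,1],[0,3,0,1],[0,0,4,1],[0,0,0,-1]]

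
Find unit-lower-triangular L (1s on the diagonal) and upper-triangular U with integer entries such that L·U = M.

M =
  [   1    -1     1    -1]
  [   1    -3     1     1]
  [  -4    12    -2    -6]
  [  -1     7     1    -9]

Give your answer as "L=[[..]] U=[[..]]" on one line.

L=[[1,0,0,0],[1,1,0,0],[-4,-4,1,0],[-1,-3,1,1]] U=[[1,-1,1,-1],[0,-2,0,2],[0,0,2,-2],[0,0,0,-2]]

  row1 -= 1·row0 → [0,-2,0,2]
  row2 -= -4·row0 → [0,8,2,-10]
  row3 -= -1·row0 → [0,6,2,-10]
  row2 -= -4·row1 → [0,0,2,-2]
  row3 -= -3·row1 → [0,0,2,-4]
  row3 -= 1·row2 → [0,0,0,-2]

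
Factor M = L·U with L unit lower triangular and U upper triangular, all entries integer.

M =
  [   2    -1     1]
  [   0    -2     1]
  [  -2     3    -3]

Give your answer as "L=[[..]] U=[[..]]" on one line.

  r1 -= 0·r0 → [0,-2,1]
  r2 -= -1·r0 → [0,2,-2]
  r2 -= -1·r1 → [0,0,-1]

L=[[1,0,0],[0,1,0],[-1,-1,1]] U=[[2,-1,1],[0,-2,1],[0,0,-1]]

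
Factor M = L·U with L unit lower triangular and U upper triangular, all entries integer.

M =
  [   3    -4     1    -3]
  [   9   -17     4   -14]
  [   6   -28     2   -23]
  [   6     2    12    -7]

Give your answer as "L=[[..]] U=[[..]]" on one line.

L=[[1,0,0,0],[3,1,0,0],[2,4,1,0],[2,-2,-3,1]] U=[[3,-4,1,-3],[0,-5,1,-5],[0,0,-4,3],[0,0,0,-2]]

  row1 -= 3·row0 → [0,-5,1,-5]
  row2 -= 2·row0 → [0,-20,0,-17]
  row3 -= 2·row0 → [0,10,10,-1]
  row2 -= 4·row1 → [0,0,-4,3]
  row3 -= -2·row1 → [0,0,12,-11]
  row3 -= -3·row2 → [0,0,0,-2]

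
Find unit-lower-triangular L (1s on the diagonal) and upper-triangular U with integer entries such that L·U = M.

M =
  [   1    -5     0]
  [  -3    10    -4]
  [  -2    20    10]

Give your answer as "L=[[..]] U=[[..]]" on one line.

L=[[1,0,0],[-3,1,0],[-2,-2,1]] U=[[1,-5,0],[0,-5,-4],[0,0,2]]

  R1 -= -3·R0 → [0,-5,-4]
  R2 -= -2·R0 → [0,10,10]
  R2 -= -2·R1 → [0,0,2]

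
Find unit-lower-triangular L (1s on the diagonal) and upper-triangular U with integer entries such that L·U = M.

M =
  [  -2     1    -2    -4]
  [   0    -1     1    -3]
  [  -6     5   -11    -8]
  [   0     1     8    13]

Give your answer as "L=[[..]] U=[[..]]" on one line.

L=[[1,0,0,0],[0,1,0,0],[3,-2,1,0],[0,-1,-3,1]] U=[[-2,1,-2,-4],[0,-1,1,-3],[0,0,-3,-2],[0,0,0,4]]

  R1 -= 0·R0 → [0,-1,1,-3]
  R2 -= 3·R0 → [0,2,-5,4]
  R3 -= 0·R0 → [0,1,8,13]
  R2 -= -2·R1 → [0,0,-3,-2]
  R3 -= -1·R1 → [0,0,9,10]
  R3 -= -3·R2 → [0,0,0,4]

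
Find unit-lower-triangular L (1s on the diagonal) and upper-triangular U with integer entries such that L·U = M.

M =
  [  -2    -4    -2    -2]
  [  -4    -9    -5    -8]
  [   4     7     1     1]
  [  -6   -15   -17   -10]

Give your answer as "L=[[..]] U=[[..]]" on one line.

L=[[1,0,0,0],[2,1,0,0],[-2,1,1,0],[3,3,4,1]] U=[[-2,-4,-2,-2],[0,-1,-1,-4],[0,0,-2,1],[0,0,0,4]]

  row1 -= 2·row0 → [0,-1,-1,-4]
  row2 -= -2·row0 → [0,-1,-3,-3]
  row3 -= 3·row0 → [0,-3,-11,-4]
  row2 -= 1·row1 → [0,0,-2,1]
  row3 -= 3·row1 → [0,0,-8,8]
  row3 -= 4·row2 → [0,0,0,4]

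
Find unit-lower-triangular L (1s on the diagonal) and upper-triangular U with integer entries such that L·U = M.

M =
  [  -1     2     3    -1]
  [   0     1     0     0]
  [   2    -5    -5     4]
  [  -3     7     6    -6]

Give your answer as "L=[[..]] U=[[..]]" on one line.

  row1 -= 0·row0 → [0,1,0,0]
  row2 -= -2·row0 → [0,-1,1,2]
  row3 -= 3·row0 → [0,1,-3,-3]
  row2 -= -1·row1 → [0,0,1,2]
  row3 -= 1·row1 → [0,0,-3,-3]
  row3 -= -3·row2 → [0,0,0,3]

L=[[1,0,0,0],[0,1,0,0],[-2,-1,1,0],[3,1,-3,1]] U=[[-1,2,3,-1],[0,1,0,0],[0,0,1,2],[0,0,0,3]]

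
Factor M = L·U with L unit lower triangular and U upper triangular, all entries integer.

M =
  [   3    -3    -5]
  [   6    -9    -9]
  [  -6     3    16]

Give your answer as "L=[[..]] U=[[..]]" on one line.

L=[[1,0,0],[2,1,0],[-2,1,1]] U=[[3,-3,-5],[0,-3,1],[0,0,5]]

  row1 -= 2·row0 → [0,-3,1]
  row2 -= -2·row0 → [0,-3,6]
  row2 -= 1·row1 → [0,0,5]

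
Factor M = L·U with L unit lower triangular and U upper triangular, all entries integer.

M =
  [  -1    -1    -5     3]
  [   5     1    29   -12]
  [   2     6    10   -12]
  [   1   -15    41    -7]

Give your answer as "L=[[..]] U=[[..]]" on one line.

L=[[1,0,0,0],[-5,1,0,0],[-2,-1,1,0],[-1,4,5,1]] U=[[-1,-1,-5,3],[0,-4,4,3],[0,0,4,-3],[0,0,0,-1]]

  row1 -= -5·row0 → [0,-4,4,3]
  row2 -= -2·row0 → [0,4,0,-6]
  row3 -= -1·row0 → [0,-16,36,-4]
  row2 -= -1·row1 → [0,0,4,-3]
  row3 -= 4·row1 → [0,0,20,-16]
  row3 -= 5·row2 → [0,0,0,-1]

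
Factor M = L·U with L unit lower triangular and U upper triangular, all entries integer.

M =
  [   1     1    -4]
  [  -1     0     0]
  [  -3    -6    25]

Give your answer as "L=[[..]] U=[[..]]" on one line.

L=[[1,0,0],[-1,1,0],[-3,-3,1]] U=[[1,1,-4],[0,1,-4],[0,0,1]]

  row1 -= -1·row0 → [0,1,-4]
  row2 -= -3·row0 → [0,-3,13]
  row2 -= -3·row1 → [0,0,1]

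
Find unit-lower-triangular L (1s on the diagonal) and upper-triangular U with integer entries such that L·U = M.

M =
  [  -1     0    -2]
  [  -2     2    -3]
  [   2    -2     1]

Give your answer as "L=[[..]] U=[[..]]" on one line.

  R1 -= 2·R0 → [0,2,1]
  R2 -= -2·R0 → [0,-2,-3]
  R2 -= -1·R1 → [0,0,-2]

L=[[1,0,0],[2,1,0],[-2,-1,1]] U=[[-1,0,-2],[0,2,1],[0,0,-2]]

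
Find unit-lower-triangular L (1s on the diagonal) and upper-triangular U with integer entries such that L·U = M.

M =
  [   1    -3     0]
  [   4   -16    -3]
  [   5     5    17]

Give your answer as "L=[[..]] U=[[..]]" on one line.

L=[[1,0,0],[4,1,0],[5,-5,1]] U=[[1,-3,0],[0,-4,-3],[0,0,2]]

  row1 -= 4·row0 → [0,-4,-3]
  row2 -= 5·row0 → [0,20,17]
  row2 -= -5·row1 → [0,0,2]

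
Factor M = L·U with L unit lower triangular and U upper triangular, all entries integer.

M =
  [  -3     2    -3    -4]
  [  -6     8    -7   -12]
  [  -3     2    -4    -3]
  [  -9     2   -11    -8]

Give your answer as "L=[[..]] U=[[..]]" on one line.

  R1 -= 2·R0 → [0,4,-1,-4]
  R2 -= 1·R0 → [0,0,-1,1]
  R3 -= 3·R0 → [0,-4,-2,4]
  R2 -= 0·R1 → [0,0,-1,1]
  R3 -= -1·R1 → [0,0,-3,0]
  R3 -= 3·R2 → [0,0,0,-3]

L=[[1,0,0,0],[2,1,0,0],[1,0,1,0],[3,-1,3,1]] U=[[-3,2,-3,-4],[0,4,-1,-4],[0,0,-1,1],[0,0,0,-3]]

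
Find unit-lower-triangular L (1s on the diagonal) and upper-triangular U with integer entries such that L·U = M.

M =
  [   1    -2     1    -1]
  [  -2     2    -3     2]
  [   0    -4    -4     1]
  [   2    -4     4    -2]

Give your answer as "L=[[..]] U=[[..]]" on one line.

L=[[1,0,0,0],[-2,1,0,0],[0,2,1,0],[2,0,-1,1]] U=[[1,-2,1,-1],[0,-2,-1,0],[0,0,-2,1],[0,0,0,1]]

  r1 -= -2·r0 → [0,-2,-1,0]
  r2 -= 0·r0 → [0,-4,-4,1]
  r3 -= 2·r0 → [0,0,2,0]
  r2 -= 2·r1 → [0,0,-2,1]
  r3 -= 0·r1 → [0,0,2,0]
  r3 -= -1·r2 → [0,0,0,1]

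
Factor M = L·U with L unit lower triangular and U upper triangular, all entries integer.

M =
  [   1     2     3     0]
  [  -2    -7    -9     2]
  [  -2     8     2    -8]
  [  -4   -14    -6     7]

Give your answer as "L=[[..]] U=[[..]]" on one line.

  row1 -= -2·row0 → [0,-3,-3,2]
  row2 -= -2·row0 → [0,12,8,-8]
  row3 -= -4·row0 → [0,-6,6,7]
  row2 -= -4·row1 → [0,0,-4,0]
  row3 -= 2·row1 → [0,0,12,3]
  row3 -= -3·row2 → [0,0,0,3]

L=[[1,0,0,0],[-2,1,0,0],[-2,-4,1,0],[-4,2,-3,1]] U=[[1,2,3,0],[0,-3,-3,2],[0,0,-4,0],[0,0,0,3]]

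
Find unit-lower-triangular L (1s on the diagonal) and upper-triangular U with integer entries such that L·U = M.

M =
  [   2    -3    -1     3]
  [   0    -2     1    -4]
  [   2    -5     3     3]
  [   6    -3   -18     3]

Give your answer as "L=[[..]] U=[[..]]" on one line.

  r1 -= 0·r0 → [0,-2,1,-4]
  r2 -= 1·r0 → [0,-2,4,0]
  r3 -= 3·r0 → [0,6,-15,-6]
  r2 -= 1·r1 → [0,0,3,4]
  r3 -= -3·r1 → [0,0,-12,-18]
  r3 -= -4·r2 → [0,0,0,-2]

L=[[1,0,0,0],[0,1,0,0],[1,1,1,0],[3,-3,-4,1]] U=[[2,-3,-1,3],[0,-2,1,-4],[0,0,3,4],[0,0,0,-2]]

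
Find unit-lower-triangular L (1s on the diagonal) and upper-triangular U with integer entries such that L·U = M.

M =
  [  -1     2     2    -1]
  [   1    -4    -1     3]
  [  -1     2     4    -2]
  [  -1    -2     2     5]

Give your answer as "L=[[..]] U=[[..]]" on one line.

L=[[1,0,0,0],[-1,1,0,0],[1,0,1,0],[1,2,-1,1]] U=[[-1,2,2,-1],[0,-2,1,2],[0,0,2,-1],[0,0,0,1]]

  R1 -= -1·R0 → [0,-2,1,2]
  R2 -= 1·R0 → [0,0,2,-1]
  R3 -= 1·R0 → [0,-4,0,6]
  R2 -= 0·R1 → [0,0,2,-1]
  R3 -= 2·R1 → [0,0,-2,2]
  R3 -= -1·R2 → [0,0,0,1]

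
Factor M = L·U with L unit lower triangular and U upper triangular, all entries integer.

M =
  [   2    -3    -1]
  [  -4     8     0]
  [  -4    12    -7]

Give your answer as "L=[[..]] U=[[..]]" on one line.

L=[[1,0,0],[-2,1,0],[-2,3,1]] U=[[2,-3,-1],[0,2,-2],[0,0,-3]]

  row1 -= -2·row0 → [0,2,-2]
  row2 -= -2·row0 → [0,6,-9]
  row2 -= 3·row1 → [0,0,-3]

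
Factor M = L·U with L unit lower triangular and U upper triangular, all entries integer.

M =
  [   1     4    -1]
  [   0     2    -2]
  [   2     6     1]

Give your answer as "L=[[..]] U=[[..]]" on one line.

  r1 -= 0·r0 → [0,2,-2]
  r2 -= 2·r0 → [0,-2,3]
  r2 -= -1·r1 → [0,0,1]

L=[[1,0,0],[0,1,0],[2,-1,1]] U=[[1,4,-1],[0,2,-2],[0,0,1]]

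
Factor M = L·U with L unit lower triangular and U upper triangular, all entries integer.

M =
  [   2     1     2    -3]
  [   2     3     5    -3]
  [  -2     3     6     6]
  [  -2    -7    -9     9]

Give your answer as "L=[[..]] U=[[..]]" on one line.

  R1 -= 1·R0 → [0,2,3,0]
  R2 -= -1·R0 → [0,4,8,3]
  R3 -= -1·R0 → [0,-6,-7,6]
  R2 -= 2·R1 → [0,0,2,3]
  R3 -= -3·R1 → [0,0,2,6]
  R3 -= 1·R2 → [0,0,0,3]

L=[[1,0,0,0],[1,1,0,0],[-1,2,1,0],[-1,-3,1,1]] U=[[2,1,2,-3],[0,2,3,0],[0,0,2,3],[0,0,0,3]]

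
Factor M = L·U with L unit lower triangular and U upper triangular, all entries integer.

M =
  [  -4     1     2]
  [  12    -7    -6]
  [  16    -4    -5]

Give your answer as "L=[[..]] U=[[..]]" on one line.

  row1 -= -3·row0 → [0,-4,0]
  row2 -= -4·row0 → [0,0,3]
  row2 -= 0·row1 → [0,0,3]

L=[[1,0,0],[-3,1,0],[-4,0,1]] U=[[-4,1,2],[0,-4,0],[0,0,3]]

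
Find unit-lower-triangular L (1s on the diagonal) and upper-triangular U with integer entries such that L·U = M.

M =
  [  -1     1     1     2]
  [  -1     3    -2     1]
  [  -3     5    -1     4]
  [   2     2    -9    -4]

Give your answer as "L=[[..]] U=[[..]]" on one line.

  row1 -= 1·row0 → [0,2,-3,-1]
  row2 -= 3·row0 → [0,2,-4,-2]
  row3 -= -2·row0 → [0,4,-7,0]
  row2 -= 1·row1 → [0,0,-1,-1]
  row3 -= 2·row1 → [0,0,-1,2]
  row3 -= 1·row2 → [0,0,0,3]

L=[[1,0,0,0],[1,1,0,0],[3,1,1,0],[-2,2,1,1]] U=[[-1,1,1,2],[0,2,-3,-1],[0,0,-1,-1],[0,0,0,3]]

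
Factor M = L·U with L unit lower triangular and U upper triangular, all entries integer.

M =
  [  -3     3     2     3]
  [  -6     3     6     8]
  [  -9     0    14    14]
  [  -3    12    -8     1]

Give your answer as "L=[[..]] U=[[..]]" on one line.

L=[[1,0,0,0],[2,1,0,0],[3,3,1,0],[1,-3,-2,1]] U=[[-3,3,2,3],[0,-3,2,2],[0,0,2,-1],[0,0,0,2]]

  r1 -= 2·r0 → [0,-3,2,2]
  r2 -= 3·r0 → [0,-9,8,5]
  r3 -= 1·r0 → [0,9,-10,-2]
  r2 -= 3·r1 → [0,0,2,-1]
  r3 -= -3·r1 → [0,0,-4,4]
  r3 -= -2·r2 → [0,0,0,2]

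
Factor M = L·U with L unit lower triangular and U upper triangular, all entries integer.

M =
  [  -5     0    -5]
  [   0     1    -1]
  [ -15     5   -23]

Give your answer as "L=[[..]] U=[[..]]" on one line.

L=[[1,0,0],[0,1,0],[3,5,1]] U=[[-5,0,-5],[0,1,-1],[0,0,-3]]

  R1 -= 0·R0 → [0,1,-1]
  R2 -= 3·R0 → [0,5,-8]
  R2 -= 5·R1 → [0,0,-3]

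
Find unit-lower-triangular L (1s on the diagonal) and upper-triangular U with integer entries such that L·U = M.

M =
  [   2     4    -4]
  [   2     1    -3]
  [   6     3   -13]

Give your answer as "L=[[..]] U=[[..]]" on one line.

  row1 -= 1·row0 → [0,-3,1]
  row2 -= 3·row0 → [0,-9,-1]
  row2 -= 3·row1 → [0,0,-4]

L=[[1,0,0],[1,1,0],[3,3,1]] U=[[2,4,-4],[0,-3,1],[0,0,-4]]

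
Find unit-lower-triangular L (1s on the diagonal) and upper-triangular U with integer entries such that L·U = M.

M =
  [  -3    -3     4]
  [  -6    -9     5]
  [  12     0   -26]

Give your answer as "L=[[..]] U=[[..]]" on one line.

L=[[1,0,0],[2,1,0],[-4,4,1]] U=[[-3,-3,4],[0,-3,-3],[0,0,2]]

  row1 -= 2·row0 → [0,-3,-3]
  row2 -= -4·row0 → [0,-12,-10]
  row2 -= 4·row1 → [0,0,2]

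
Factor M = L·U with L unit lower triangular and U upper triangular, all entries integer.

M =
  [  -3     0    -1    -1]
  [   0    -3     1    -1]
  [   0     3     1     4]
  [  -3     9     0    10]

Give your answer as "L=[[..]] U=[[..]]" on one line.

L=[[1,0,0,0],[0,1,0,0],[0,-1,1,0],[1,-3,2,1]] U=[[-3,0,-1,-1],[0,-3,1,-1],[0,0,2,3],[0,0,0,2]]

  r1 -= 0·r0 → [0,-3,1,-1]
  r2 -= 0·r0 → [0,3,1,4]
  r3 -= 1·r0 → [0,9,1,11]
  r2 -= -1·r1 → [0,0,2,3]
  r3 -= -3·r1 → [0,0,4,8]
  r3 -= 2·r2 → [0,0,0,2]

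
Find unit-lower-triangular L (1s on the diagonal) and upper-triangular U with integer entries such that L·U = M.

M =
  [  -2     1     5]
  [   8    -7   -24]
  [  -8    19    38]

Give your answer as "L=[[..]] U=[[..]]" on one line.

  row1 -= -4·row0 → [0,-3,-4]
  row2 -= 4·row0 → [0,15,18]
  row2 -= -5·row1 → [0,0,-2]

L=[[1,0,0],[-4,1,0],[4,-5,1]] U=[[-2,1,5],[0,-3,-4],[0,0,-2]]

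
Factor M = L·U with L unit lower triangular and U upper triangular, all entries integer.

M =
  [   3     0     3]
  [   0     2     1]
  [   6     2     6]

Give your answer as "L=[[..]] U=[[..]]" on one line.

  r1 -= 0·r0 → [0,2,1]
  r2 -= 2·r0 → [0,2,0]
  r2 -= 1·r1 → [0,0,-1]

L=[[1,0,0],[0,1,0],[2,1,1]] U=[[3,0,3],[0,2,1],[0,0,-1]]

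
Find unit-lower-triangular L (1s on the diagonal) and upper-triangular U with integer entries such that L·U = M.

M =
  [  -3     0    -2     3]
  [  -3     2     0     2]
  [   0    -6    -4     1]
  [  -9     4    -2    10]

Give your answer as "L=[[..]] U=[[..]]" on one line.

  R1 -= 1·R0 → [0,2,2,-1]
  R2 -= 0·R0 → [0,-6,-4,1]
  R3 -= 3·R0 → [0,4,4,1]
  R2 -= -3·R1 → [0,0,2,-2]
  R3 -= 2·R1 → [0,0,0,3]
  R3 -= 0·R2 → [0,0,0,3]

L=[[1,0,0,0],[1,1,0,0],[0,-3,1,0],[3,2,0,1]] U=[[-3,0,-2,3],[0,2,2,-1],[0,0,2,-2],[0,0,0,3]]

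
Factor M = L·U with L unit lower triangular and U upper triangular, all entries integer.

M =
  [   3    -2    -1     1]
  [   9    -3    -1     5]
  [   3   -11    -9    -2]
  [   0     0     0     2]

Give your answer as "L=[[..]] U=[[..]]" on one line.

L=[[1,0,0,0],[3,1,0,0],[1,-3,1,0],[0,0,0,1]] U=[[3,-2,-1,1],[0,3,2,2],[0,0,-2,3],[0,0,0,2]]

  row1 -= 3·row0 → [0,3,2,2]
  row2 -= 1·row0 → [0,-9,-8,-3]
  row3 -= 0·row0 → [0,0,0,2]
  row2 -= -3·row1 → [0,0,-2,3]
  row3 -= 0·row1 → [0,0,0,2]
  row3 -= 0·row2 → [0,0,0,2]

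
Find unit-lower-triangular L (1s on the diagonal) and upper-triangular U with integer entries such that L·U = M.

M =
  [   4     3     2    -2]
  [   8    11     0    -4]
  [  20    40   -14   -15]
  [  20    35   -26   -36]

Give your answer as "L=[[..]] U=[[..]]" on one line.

L=[[1,0,0,0],[2,1,0,0],[5,5,1,0],[5,4,5,1]] U=[[4,3,2,-2],[0,5,-4,0],[0,0,-4,-5],[0,0,0,-1]]

  r1 -= 2·r0 → [0,5,-4,0]
  r2 -= 5·r0 → [0,25,-24,-5]
  r3 -= 5·r0 → [0,20,-36,-26]
  r2 -= 5·r1 → [0,0,-4,-5]
  r3 -= 4·r1 → [0,0,-20,-26]
  r3 -= 5·r2 → [0,0,0,-1]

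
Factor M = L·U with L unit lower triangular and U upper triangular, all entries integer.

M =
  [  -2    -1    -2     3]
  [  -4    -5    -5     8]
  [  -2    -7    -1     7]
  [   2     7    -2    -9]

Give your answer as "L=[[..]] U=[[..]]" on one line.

L=[[1,0,0,0],[2,1,0,0],[1,2,1,0],[-1,-2,-2,1]] U=[[-2,-1,-2,3],[0,-3,-1,2],[0,0,3,0],[0,0,0,-2]]

  R1 -= 2·R0 → [0,-3,-1,2]
  R2 -= 1·R0 → [0,-6,1,4]
  R3 -= -1·R0 → [0,6,-4,-6]
  R2 -= 2·R1 → [0,0,3,0]
  R3 -= -2·R1 → [0,0,-6,-2]
  R3 -= -2·R2 → [0,0,0,-2]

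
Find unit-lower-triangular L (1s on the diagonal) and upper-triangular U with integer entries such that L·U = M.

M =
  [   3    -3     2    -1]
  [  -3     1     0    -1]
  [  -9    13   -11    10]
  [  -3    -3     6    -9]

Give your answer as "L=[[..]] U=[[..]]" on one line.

  row1 -= -1·row0 → [0,-2,2,-2]
  row2 -= -3·row0 → [0,4,-5,7]
  row3 -= -1·row0 → [0,-6,8,-10]
  row2 -= -2·row1 → [0,0,-1,3]
  row3 -= 3·row1 → [0,0,2,-4]
  row3 -= -2·row2 → [0,0,0,2]

L=[[1,0,0,0],[-1,1,0,0],[-3,-2,1,0],[-1,3,-2,1]] U=[[3,-3,2,-1],[0,-2,2,-2],[0,0,-1,3],[0,0,0,2]]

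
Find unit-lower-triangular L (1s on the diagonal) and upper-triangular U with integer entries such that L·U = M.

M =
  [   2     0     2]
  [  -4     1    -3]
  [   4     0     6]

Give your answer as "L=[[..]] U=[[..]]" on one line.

L=[[1,0,0],[-2,1,0],[2,0,1]] U=[[2,0,2],[0,1,1],[0,0,2]]

  R1 -= -2·R0 → [0,1,1]
  R2 -= 2·R0 → [0,0,2]
  R2 -= 0·R1 → [0,0,2]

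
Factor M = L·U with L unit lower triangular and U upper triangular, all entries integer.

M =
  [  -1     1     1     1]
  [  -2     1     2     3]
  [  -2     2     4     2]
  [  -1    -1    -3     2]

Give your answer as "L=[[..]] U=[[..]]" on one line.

  row1 -= 2·row0 → [0,-1,0,1]
  row2 -= 2·row0 → [0,0,2,0]
  row3 -= 1·row0 → [0,-2,-4,1]
  row2 -= 0·row1 → [0,0,2,0]
  row3 -= 2·row1 → [0,0,-4,-1]
  row3 -= -2·row2 → [0,0,0,-1]

L=[[1,0,0,0],[2,1,0,0],[2,0,1,0],[1,2,-2,1]] U=[[-1,1,1,1],[0,-1,0,1],[0,0,2,0],[0,0,0,-1]]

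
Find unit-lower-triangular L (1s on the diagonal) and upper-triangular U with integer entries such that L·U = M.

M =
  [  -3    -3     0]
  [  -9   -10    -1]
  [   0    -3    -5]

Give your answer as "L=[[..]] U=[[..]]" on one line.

L=[[1,0,0],[3,1,0],[0,3,1]] U=[[-3,-3,0],[0,-1,-1],[0,0,-2]]

  r1 -= 3·r0 → [0,-1,-1]
  r2 -= 0·r0 → [0,-3,-5]
  r2 -= 3·r1 → [0,0,-2]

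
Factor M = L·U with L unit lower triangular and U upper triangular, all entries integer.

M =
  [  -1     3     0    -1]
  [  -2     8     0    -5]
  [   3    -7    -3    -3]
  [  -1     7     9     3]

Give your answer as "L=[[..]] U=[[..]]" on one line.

  r1 -= 2·r0 → [0,2,0,-3]
  r2 -= -3·r0 → [0,2,-3,-6]
  r3 -= 1·r0 → [0,4,9,4]
  r2 -= 1·r1 → [0,0,-3,-3]
  r3 -= 2·r1 → [0,0,9,10]
  r3 -= -3·r2 → [0,0,0,1]

L=[[1,0,0,0],[2,1,0,0],[-3,1,1,0],[1,2,-3,1]] U=[[-1,3,0,-1],[0,2,0,-3],[0,0,-3,-3],[0,0,0,1]]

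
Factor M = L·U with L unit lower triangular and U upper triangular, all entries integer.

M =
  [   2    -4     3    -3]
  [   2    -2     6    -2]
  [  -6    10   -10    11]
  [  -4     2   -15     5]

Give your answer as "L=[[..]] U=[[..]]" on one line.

L=[[1,0,0,0],[1,1,0,0],[-3,-1,1,0],[-2,-3,0,1]] U=[[2,-4,3,-3],[0,2,3,1],[0,0,2,3],[0,0,0,2]]

  r1 -= 1·r0 → [0,2,3,1]
  r2 -= -3·r0 → [0,-2,-1,2]
  r3 -= -2·r0 → [0,-6,-9,-1]
  r2 -= -1·r1 → [0,0,2,3]
  r3 -= -3·r1 → [0,0,0,2]
  r3 -= 0·r2 → [0,0,0,2]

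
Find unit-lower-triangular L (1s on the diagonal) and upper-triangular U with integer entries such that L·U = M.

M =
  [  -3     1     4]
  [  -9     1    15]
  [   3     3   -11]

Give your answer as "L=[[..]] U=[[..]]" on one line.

L=[[1,0,0],[3,1,0],[-1,-2,1]] U=[[-3,1,4],[0,-2,3],[0,0,-1]]

  r1 -= 3·r0 → [0,-2,3]
  r2 -= -1·r0 → [0,4,-7]
  r2 -= -2·r1 → [0,0,-1]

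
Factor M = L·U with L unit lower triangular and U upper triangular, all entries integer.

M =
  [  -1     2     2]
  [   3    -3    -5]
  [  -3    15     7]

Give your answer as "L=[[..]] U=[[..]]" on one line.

L=[[1,0,0],[-3,1,0],[3,3,1]] U=[[-1,2,2],[0,3,1],[0,0,-2]]

  R1 -= -3·R0 → [0,3,1]
  R2 -= 3·R0 → [0,9,1]
  R2 -= 3·R1 → [0,0,-2]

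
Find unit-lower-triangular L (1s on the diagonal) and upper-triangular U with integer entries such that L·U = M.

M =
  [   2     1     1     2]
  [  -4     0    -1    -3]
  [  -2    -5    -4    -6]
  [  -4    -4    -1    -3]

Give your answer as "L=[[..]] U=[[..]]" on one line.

L=[[1,0,0,0],[-2,1,0,0],[-1,-2,1,0],[-2,-1,-2,1]] U=[[2,1,1,2],[0,2,1,1],[0,0,-1,-2],[0,0,0,-2]]

  R1 -= -2·R0 → [0,2,1,1]
  R2 -= -1·R0 → [0,-4,-3,-4]
  R3 -= -2·R0 → [0,-2,1,1]
  R2 -= -2·R1 → [0,0,-1,-2]
  R3 -= -1·R1 → [0,0,2,2]
  R3 -= -2·R2 → [0,0,0,-2]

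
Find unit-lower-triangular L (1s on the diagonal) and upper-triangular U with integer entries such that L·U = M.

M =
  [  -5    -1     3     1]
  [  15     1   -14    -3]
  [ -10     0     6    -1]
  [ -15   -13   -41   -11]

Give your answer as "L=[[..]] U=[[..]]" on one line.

L=[[1,0,0,0],[-3,1,0,0],[2,-1,1,0],[3,5,5,1]] U=[[-5,-1,3,1],[0,-2,-5,0],[0,0,-5,-3],[0,0,0,1]]

  R1 -= -3·R0 → [0,-2,-5,0]
  R2 -= 2·R0 → [0,2,0,-3]
  R3 -= 3·R0 → [0,-10,-50,-14]
  R2 -= -1·R1 → [0,0,-5,-3]
  R3 -= 5·R1 → [0,0,-25,-14]
  R3 -= 5·R2 → [0,0,0,1]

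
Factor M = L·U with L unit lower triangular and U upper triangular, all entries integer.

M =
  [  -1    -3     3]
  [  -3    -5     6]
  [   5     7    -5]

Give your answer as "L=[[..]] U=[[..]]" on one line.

  row1 -= 3·row0 → [0,4,-3]
  row2 -= -5·row0 → [0,-8,10]
  row2 -= -2·row1 → [0,0,4]

L=[[1,0,0],[3,1,0],[-5,-2,1]] U=[[-1,-3,3],[0,4,-3],[0,0,4]]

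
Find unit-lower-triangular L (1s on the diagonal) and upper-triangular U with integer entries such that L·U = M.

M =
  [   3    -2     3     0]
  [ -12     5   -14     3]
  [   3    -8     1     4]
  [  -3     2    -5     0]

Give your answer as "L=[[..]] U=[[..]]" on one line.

  R1 -= -4·R0 → [0,-3,-2,3]
  R2 -= 1·R0 → [0,-6,-2,4]
  R3 -= -1·R0 → [0,0,-2,0]
  R2 -= 2·R1 → [0,0,2,-2]
  R3 -= 0·R1 → [0,0,-2,0]
  R3 -= -1·R2 → [0,0,0,-2]

L=[[1,0,0,0],[-4,1,0,0],[1,2,1,0],[-1,0,-1,1]] U=[[3,-2,3,0],[0,-3,-2,3],[0,0,2,-2],[0,0,0,-2]]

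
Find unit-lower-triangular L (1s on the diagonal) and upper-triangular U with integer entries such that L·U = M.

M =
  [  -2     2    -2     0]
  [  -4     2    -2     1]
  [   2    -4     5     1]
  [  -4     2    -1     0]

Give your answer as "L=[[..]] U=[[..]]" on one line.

L=[[1,0,0,0],[2,1,0,0],[-1,1,1,0],[2,1,1,1]] U=[[-2,2,-2,0],[0,-2,2,1],[0,0,1,0],[0,0,0,-1]]

  r1 -= 2·r0 → [0,-2,2,1]
  r2 -= -1·r0 → [0,-2,3,1]
  r3 -= 2·r0 → [0,-2,3,0]
  r2 -= 1·r1 → [0,0,1,0]
  r3 -= 1·r1 → [0,0,1,-1]
  r3 -= 1·r2 → [0,0,0,-1]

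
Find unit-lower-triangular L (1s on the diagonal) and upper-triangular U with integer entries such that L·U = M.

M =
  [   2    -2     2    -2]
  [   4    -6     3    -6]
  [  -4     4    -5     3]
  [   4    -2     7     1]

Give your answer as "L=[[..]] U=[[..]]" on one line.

  row1 -= 2·row0 → [0,-2,-1,-2]
  row2 -= -2·row0 → [0,0,-1,-1]
  row3 -= 2·row0 → [0,2,3,5]
  row2 -= 0·row1 → [0,0,-1,-1]
  row3 -= -1·row1 → [0,0,2,3]
  row3 -= -2·row2 → [0,0,0,1]

L=[[1,0,0,0],[2,1,0,0],[-2,0,1,0],[2,-1,-2,1]] U=[[2,-2,2,-2],[0,-2,-1,-2],[0,0,-1,-1],[0,0,0,1]]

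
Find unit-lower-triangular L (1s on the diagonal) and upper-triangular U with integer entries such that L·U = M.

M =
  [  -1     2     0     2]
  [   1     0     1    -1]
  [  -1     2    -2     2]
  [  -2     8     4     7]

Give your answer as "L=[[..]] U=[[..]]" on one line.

L=[[1,0,0,0],[-1,1,0,0],[1,0,1,0],[2,2,-1,1]] U=[[-1,2,0,2],[0,2,1,1],[0,0,-2,0],[0,0,0,1]]

  row1 -= -1·row0 → [0,2,1,1]
  row2 -= 1·row0 → [0,0,-2,0]
  row3 -= 2·row0 → [0,4,4,3]
  row2 -= 0·row1 → [0,0,-2,0]
  row3 -= 2·row1 → [0,0,2,1]
  row3 -= -1·row2 → [0,0,0,1]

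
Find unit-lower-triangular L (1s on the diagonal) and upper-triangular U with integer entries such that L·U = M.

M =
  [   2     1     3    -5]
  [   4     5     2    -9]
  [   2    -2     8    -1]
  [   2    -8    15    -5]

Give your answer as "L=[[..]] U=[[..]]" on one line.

  row1 -= 2·row0 → [0,3,-4,1]
  row2 -= 1·row0 → [0,-3,5,4]
  row3 -= 1·row0 → [0,-9,12,0]
  row2 -= -1·row1 → [0,0,1,5]
  row3 -= -3·row1 → [0,0,0,3]
  row3 -= 0·row2 → [0,0,0,3]

L=[[1,0,0,0],[2,1,0,0],[1,-1,1,0],[1,-3,0,1]] U=[[2,1,3,-5],[0,3,-4,1],[0,0,1,5],[0,0,0,3]]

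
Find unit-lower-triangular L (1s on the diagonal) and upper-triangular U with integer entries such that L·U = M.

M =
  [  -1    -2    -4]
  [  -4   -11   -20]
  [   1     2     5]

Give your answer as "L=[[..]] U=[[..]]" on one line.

L=[[1,0,0],[4,1,0],[-1,0,1]] U=[[-1,-2,-4],[0,-3,-4],[0,0,1]]

  row1 -= 4·row0 → [0,-3,-4]
  row2 -= -1·row0 → [0,0,1]
  row2 -= 0·row1 → [0,0,1]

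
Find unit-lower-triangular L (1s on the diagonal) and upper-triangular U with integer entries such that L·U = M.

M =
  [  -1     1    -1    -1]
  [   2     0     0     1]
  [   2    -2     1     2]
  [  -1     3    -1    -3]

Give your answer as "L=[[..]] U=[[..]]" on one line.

L=[[1,0,0,0],[-2,1,0,0],[-2,0,1,0],[1,1,-2,1]] U=[[-1,1,-1,-1],[0,2,-2,-1],[0,0,-1,0],[0,0,0,-1]]

  R1 -= -2·R0 → [0,2,-2,-1]
  R2 -= -2·R0 → [0,0,-1,0]
  R3 -= 1·R0 → [0,2,0,-2]
  R2 -= 0·R1 → [0,0,-1,0]
  R3 -= 1·R1 → [0,0,2,-1]
  R3 -= -2·R2 → [0,0,0,-1]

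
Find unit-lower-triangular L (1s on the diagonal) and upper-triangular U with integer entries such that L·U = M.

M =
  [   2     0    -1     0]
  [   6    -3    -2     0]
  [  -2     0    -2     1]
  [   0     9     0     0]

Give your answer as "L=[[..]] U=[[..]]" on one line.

  r1 -= 3·r0 → [0,-3,1,0]
  r2 -= -1·r0 → [0,0,-3,1]
  r3 -= 0·r0 → [0,9,0,0]
  r2 -= 0·r1 → [0,0,-3,1]
  r3 -= -3·r1 → [0,0,3,0]
  r3 -= -1·r2 → [0,0,0,1]

L=[[1,0,0,0],[3,1,0,0],[-1,0,1,0],[0,-3,-1,1]] U=[[2,0,-1,0],[0,-3,1,0],[0,0,-3,1],[0,0,0,1]]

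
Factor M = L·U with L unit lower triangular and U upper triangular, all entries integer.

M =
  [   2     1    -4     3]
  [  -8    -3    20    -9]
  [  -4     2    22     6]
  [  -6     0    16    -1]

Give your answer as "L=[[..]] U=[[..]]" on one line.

  R1 -= -4·R0 → [0,1,4,3]
  R2 -= -2·R0 → [0,4,14,12]
  R3 -= -3·R0 → [0,3,4,8]
  R2 -= 4·R1 → [0,0,-2,0]
  R3 -= 3·R1 → [0,0,-8,-1]
  R3 -= 4·R2 → [0,0,0,-1]

L=[[1,0,0,0],[-4,1,0,0],[-2,4,1,0],[-3,3,4,1]] U=[[2,1,-4,3],[0,1,4,3],[0,0,-2,0],[0,0,0,-1]]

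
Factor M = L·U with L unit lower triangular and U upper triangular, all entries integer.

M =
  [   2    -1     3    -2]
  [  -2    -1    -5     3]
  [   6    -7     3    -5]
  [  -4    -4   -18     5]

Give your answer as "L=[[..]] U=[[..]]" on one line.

L=[[1,0,0,0],[-1,1,0,0],[3,2,1,0],[-2,3,3,1]] U=[[2,-1,3,-2],[0,-2,-2,1],[0,0,-2,-1],[0,0,0,1]]

  row1 -= -1·row0 → [0,-2,-2,1]
  row2 -= 3·row0 → [0,-4,-6,1]
  row3 -= -2·row0 → [0,-6,-12,1]
  row2 -= 2·row1 → [0,0,-2,-1]
  row3 -= 3·row1 → [0,0,-6,-2]
  row3 -= 3·row2 → [0,0,0,1]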